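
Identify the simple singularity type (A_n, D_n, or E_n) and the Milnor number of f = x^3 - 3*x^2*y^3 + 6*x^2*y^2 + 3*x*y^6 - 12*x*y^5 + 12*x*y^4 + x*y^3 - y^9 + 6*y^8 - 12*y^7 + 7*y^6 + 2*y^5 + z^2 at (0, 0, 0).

Type E_{7}, Milnor number mu = 7.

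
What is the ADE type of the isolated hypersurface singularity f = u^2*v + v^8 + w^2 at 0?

The Hessian of f at 0 has rank 1. Corank 2; j^3 = u^2*v has shape L^2 M (L != M), so D-series; mu = 9 gives D_9.

D9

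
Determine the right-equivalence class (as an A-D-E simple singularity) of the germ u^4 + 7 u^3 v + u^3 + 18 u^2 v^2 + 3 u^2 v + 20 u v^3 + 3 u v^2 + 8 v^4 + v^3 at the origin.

E_{7}

The Hessian of f at 0 is [[0, 0], [0, 0]] with rank 0, so corank 2. A Groebner basis of the Jacobian ideal J(f) in C{u,v} is {3*u^2 + 6*u*v + v^4 + v^3 + 3*v^2, u^3 + 9*u^2 + 18*u*v + 4*v^3 + 9*v^2, u^2*v - 5*u^2 - 10*u*v - 8*v^3/3 - 5*v^2, 2*u^2 + u*v^2 + 4*u*v + 5*v^3/3 + 2*v^2}; counting standard monomials gives mu = 7. Corank 2; j^3 = (u + v)^3 is a perfect cube, so E-series; the 4-jet and mu = 7 give E_7.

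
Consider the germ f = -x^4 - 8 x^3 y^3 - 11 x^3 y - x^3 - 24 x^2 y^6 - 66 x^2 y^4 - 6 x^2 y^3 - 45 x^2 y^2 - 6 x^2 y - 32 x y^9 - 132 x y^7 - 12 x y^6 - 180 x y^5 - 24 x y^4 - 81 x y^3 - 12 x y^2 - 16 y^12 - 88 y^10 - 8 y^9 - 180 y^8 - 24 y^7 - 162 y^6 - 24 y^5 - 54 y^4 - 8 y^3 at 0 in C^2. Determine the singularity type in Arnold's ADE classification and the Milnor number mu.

The Hessian of f at 0 is [[0, 0], [0, 0]] with rank 0, so corank 2. A Groebner basis of the Jacobian ideal J(f) in C{x,y} is {3*x^2 + 12*x*y + y^4 + y^3 + 12*y^2, x^3 + 30*x^2 + 120*x*y + 18*y^3 + 120*y^2, x^2*y - 9*x^2 - 36*x*y - 7*y^3 - 36*y^2, 2*x^2 + x*y^2 + 8*x*y + 8*y^3/3 + 8*y^2}; counting standard monomials gives mu = 7. Corank 2; j^3 = -(x + 2*y)^3 is a perfect cube, so E-series; the 4-jet and mu = 7 give E_7.

Type E7, Milnor number mu = 7.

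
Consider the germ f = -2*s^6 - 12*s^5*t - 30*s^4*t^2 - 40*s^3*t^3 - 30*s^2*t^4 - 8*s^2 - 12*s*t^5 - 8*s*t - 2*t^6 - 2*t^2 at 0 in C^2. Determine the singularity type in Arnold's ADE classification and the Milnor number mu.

The Hessian of f at 0 is [[-16, -8], [-8, -4]] with rank 1, so corank 1. A Groebner basis of the Jacobian ideal J(f) in C{s,t} is {t^5, s + t/2}; counting standard monomials gives mu = 5. Corank 1: A-series; mu = 5 gives A_5.

Type A5, Milnor number mu = 5.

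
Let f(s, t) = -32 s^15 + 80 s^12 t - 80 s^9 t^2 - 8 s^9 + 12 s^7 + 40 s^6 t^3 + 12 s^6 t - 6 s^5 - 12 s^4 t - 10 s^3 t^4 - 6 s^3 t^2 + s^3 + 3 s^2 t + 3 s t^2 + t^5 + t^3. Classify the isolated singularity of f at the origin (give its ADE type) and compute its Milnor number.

The Hessian of f at 0 has rank 0. Corank 2; j^3 = (s + t)^3 is a perfect cube, so E-series; the 5-jet and mu = 8 give E_8.

Type E_{8}, Milnor number mu = 8.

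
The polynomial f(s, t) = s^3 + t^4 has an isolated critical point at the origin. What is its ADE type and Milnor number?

The Hessian of f at 0 has rank 0. Corank 2; j^3 = s^3 is a perfect cube, so E-series; the 4-jet and mu = 6 give E_6.

Type E6, Milnor number mu = 6.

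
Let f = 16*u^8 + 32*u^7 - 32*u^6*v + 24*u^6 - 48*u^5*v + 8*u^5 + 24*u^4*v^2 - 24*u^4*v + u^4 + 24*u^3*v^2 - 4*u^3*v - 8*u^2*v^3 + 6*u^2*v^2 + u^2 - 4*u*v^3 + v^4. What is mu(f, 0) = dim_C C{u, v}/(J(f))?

3

The Hessian of f at 0 has rank 1. Corank 1: A-series; mu = 3 gives A_3.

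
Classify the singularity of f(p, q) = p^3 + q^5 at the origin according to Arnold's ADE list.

The Hessian of f at 0 is [[0, 0], [0, 0]] with rank 0, so corank 2. A Groebner basis of the Jacobian ideal J(f) in C{p,q} is {q^4, p^2}; counting standard monomials gives mu = 8. Corank 2; j^3 = p^3 is a perfect cube, so E-series; the 5-jet and mu = 8 give E_8.

E_8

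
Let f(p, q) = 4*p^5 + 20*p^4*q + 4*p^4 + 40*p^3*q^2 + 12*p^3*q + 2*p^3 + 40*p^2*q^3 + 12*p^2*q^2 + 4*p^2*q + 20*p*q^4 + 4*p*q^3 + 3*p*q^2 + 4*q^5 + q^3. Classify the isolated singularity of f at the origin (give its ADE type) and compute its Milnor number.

Type D_4, Milnor number mu = 4.

The Hessian of f at 0 is [[0, 0], [0, 0]] with rank 0, so corank 2. A Groebner basis of the Jacobian ideal J(f) in C{p,q} is {q^3, p^2 - 3*q^2/2, p*q + 3*q^2/2}; counting standard monomials gives mu = 4. Corank 2; j^3 = (p + q)*(2*p^2 + 2*p*q + q^2) splits into three distinct lines over C (the quadratic factor has nonzero discriminant), so D_4.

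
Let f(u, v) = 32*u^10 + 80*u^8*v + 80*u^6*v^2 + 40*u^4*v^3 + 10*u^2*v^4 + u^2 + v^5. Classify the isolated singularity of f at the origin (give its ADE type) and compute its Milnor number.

Type A4, Milnor number mu = 4.

The Hessian of f at 0 has rank 1. Corank 1: A-series; mu = 4 gives A_4.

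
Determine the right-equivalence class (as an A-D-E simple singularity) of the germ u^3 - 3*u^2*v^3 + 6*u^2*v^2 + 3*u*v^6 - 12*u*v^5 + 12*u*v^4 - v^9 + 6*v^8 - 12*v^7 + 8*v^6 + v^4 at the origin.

E_6

The Hessian of f at 0 has rank 0. Corank 2; j^3 = u^3 is a perfect cube, so E-series; the 4-jet and mu = 6 give E_6.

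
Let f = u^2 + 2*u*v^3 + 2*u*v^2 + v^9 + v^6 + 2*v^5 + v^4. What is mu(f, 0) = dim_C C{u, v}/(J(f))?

8

The Hessian of f at 0 is [[2, 0], [0, 0]] with rank 1, so corank 1. A Groebner basis of the Jacobian ideal J(f) in C{u,v} is {u^2*v^2 - 2*u^2*v + 3*u^2 + 4*u*v^2 - u*v + u + v^2, u^3 + 3*u^2*v - 5*u^2 - 7*u*v^2 + 2*u*v - 2*u - 2*v^2, u + v^3 + v^2}; counting standard monomials gives mu = 8. Corank 1: A-series; mu = 8 gives A_8.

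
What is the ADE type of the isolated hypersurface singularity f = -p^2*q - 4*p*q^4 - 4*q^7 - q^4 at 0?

The Hessian of f at 0 is [[0, 0], [0, 0]] with rank 0, so corank 2. A Groebner basis of the Jacobian ideal J(f) in C{p,q} is {p^3, p^2/4 + q^3, p*q}; counting standard monomials gives mu = 5. Corank 2; j^3 = -p^2*q has shape L^2 M (L != M), so D-series; mu = 5 gives D_5.

D5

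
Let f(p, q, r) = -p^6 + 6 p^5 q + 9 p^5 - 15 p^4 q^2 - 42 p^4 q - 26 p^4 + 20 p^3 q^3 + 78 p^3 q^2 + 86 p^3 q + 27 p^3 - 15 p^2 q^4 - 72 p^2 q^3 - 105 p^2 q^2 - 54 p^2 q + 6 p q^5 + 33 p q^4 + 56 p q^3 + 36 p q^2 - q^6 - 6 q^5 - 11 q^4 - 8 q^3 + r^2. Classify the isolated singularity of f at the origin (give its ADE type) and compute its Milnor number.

The Hessian of f at 0 is [[0, 0, 0], [0, 0, 0], [0, 0, 2]] with rank 1, so corank 2. A Groebner basis of the Jacobian ideal J(f) in C{p,q,r} is {p^3 - 54*p^2 + 72*p*q - 24*q^2, p^2*q - 72*p^2 + 96*p*q - 32*q^2, -189*p^2/2 + p*q^2 + 126*p*q - 42*q^2, -243*p^2/2 + 162*p*q + q^3 - 54*q^2, r}; counting standard monomials gives mu = 6. Corank 2; j^3 = (3*p - 2*q)^3 is a perfect cube, so E-series; the 4-jet and mu = 6 give E_6.

Type E6, Milnor number mu = 6.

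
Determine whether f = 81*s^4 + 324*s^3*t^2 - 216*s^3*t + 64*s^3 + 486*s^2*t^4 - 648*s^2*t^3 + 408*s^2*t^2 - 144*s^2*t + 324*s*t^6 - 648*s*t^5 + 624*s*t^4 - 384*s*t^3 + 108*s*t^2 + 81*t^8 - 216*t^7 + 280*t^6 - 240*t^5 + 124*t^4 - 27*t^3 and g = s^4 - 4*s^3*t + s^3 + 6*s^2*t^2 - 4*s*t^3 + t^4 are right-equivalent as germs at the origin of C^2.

The Hessian of f at 0 is [[0, 0], [0, 0]] with rank 0, so corank 2. A Groebner basis of the Jacobian ideal J(f) in C{s,t} is {s^3 - 27*s^2/4 + 81*s*t/8 - 243*t^2/64, s^2*t - 75*s^2/8 + 225*s*t/16 - 675*t^2/128, -13*s^2 + s*t^2 + 39*s*t/2 - 117*t^2/16, -18*s^2 + 27*s*t + t^3 - 81*t^2/8}; counting standard monomials gives mu = 6. Corank 2; j^3 = (4*s - 3*t)^3 is a perfect cube, so E-series; the 4-jet and mu = 6 give E_6. The Hessian of g at 0 is [[0, 0], [0, 0]] with rank 0, so corank 2. A Groebner basis of the Jacobian ideal J(g) in C{s,t} is {t^4, s*t^2 - t^3/3, s^2}; counting standard monomials gives mu = 6. Corank 2; j^3 = s^3 is a perfect cube, so E-series; the 4-jet and mu = 6 give E_6. Both have type E_6, hence right-equivalent.

Yes.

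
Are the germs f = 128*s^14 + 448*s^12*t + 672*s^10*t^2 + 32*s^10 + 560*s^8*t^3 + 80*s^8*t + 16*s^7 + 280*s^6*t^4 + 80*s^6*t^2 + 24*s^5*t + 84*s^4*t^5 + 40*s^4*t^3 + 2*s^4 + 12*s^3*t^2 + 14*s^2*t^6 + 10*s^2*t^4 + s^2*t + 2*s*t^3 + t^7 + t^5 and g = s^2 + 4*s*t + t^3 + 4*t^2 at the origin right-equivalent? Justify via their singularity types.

No.

The Hessian of f at 0 is [[0, 0], [0, 0]] with rank 0, so corank 2. A Groebner basis of the Jacobian ideal J(f) in C{s,t} is {-s^2 + 7*s*t/4 + t^4 + 7*t^3/4, s^3 - s*t/4 - t^3/4, s^2 + s*t^2 - 7*s*t/4 - 7*t^3/4}; counting standard monomials gives mu = 8. Corank 2; j^3 = s^2*t has shape L^2 M (L != M), so D-series; mu = 8 gives D_8. The Hessian of g at 0 is [[2, 4], [4, 8]] with rank 1, so corank 1. A Groebner basis of the Jacobian ideal J(g) in C{s,t} is {t^2, s + 2*t}; counting standard monomials gives mu = 2. Corank 1: A-series; mu = 2 gives A_2. f is D_8 but g is A_2, hence not right-equivalent.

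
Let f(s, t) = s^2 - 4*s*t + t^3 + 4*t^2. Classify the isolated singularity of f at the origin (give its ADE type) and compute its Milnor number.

The Hessian of f at 0 has rank 1. Corank 1: A-series; mu = 2 gives A_2.

Type A_{2}, Milnor number mu = 2.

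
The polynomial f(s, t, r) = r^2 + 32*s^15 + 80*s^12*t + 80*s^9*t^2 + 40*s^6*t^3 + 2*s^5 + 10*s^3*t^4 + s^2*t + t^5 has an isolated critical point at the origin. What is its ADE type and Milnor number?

Type D6, Milnor number mu = 6.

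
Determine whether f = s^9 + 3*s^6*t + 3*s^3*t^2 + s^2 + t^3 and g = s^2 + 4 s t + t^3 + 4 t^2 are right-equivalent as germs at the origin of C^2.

The Hessian of f at 0 has rank 1. Corank 1: A-series; mu = 2 gives A_2. The Hessian of g at 0 has rank 1. Corank 1: A-series; mu = 2 gives A_2. Both have type A_2, hence right-equivalent.

Yes.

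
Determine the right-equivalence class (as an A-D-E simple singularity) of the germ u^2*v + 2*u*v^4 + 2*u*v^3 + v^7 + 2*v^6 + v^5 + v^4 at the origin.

The Hessian of f at 0 has rank 0. Corank 2; j^3 = u^2*v has shape L^2 M (L != M), so D-series; mu = 5 gives D_5.

D5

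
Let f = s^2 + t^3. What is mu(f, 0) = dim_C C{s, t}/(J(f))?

The Hessian of f at 0 is [[2, 0], [0, 0]] with rank 1, so corank 1. A Groebner basis of the Jacobian ideal J(f) in C{s,t} is {t^2, s}; counting standard monomials gives mu = 2. Corank 1: A-series; mu = 2 gives A_2.

2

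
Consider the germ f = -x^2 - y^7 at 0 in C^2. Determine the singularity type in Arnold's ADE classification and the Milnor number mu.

Type A_{6}, Milnor number mu = 6.

The Hessian of f at 0 is [[-2, 0], [0, 0]] with rank 1, so corank 1. A Groebner basis of the Jacobian ideal J(f) in C{x,y} is {y^6, x}; counting standard monomials gives mu = 6. Corank 1: A-series; mu = 6 gives A_6.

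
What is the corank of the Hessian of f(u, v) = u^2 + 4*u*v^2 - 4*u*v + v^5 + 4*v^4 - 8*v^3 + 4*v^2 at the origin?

1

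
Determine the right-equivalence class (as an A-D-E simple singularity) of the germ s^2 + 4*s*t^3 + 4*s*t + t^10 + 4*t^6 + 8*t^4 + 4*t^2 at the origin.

A9

The Hessian of f at 0 is [[2, 4], [4, 8]] with rank 1, so corank 1. A Groebner basis of the Jacobian ideal J(f) in C{s,t} is {s^3 + 6*s^2*t + 12*s*t^2 - 4*s - 8*t, s/2 + t^3 + t}; counting standard monomials gives mu = 9. Corank 1: A-series; mu = 9 gives A_9.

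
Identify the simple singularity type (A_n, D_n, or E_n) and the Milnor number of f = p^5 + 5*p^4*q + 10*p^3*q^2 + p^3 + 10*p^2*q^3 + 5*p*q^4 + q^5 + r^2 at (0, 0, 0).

Type E_{8}, Milnor number mu = 8.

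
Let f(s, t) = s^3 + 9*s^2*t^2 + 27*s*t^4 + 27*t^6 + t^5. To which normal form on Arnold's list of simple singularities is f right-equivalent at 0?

E_{8}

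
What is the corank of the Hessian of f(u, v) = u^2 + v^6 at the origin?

1

The Hessian at 0 is [[2, 0], [0, 0]] of rank 1; hence corank 1.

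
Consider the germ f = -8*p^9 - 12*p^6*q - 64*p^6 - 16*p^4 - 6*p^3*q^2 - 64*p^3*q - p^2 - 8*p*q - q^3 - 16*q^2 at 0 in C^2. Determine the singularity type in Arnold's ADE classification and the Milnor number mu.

The Hessian of f at 0 is [[-2, -8], [-8, -32]] with rank 1, so corank 1. A Groebner basis of the Jacobian ideal J(f) in C{p,q} is {q^2, p + 4*q}; counting standard monomials gives mu = 2. Corank 1: A-series; mu = 2 gives A_2.

Type A_2, Milnor number mu = 2.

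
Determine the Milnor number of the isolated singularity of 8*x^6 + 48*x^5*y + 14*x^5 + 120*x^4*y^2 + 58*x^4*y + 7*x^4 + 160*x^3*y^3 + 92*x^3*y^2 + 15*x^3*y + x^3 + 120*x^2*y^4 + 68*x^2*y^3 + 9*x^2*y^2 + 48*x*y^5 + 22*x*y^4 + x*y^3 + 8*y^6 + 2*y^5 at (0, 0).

The Hessian of f at 0 has rank 0. Corank 2; j^3 = x^3 is a perfect cube, so E-series; the 4-jet and mu = 7 give E_7.

7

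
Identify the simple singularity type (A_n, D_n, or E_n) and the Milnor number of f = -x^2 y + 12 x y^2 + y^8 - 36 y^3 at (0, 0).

The Hessian of f at 0 has rank 0. Corank 2; j^3 = -y*(x - 6*y)^2 has shape L^2 M (L != M), so D-series; mu = 9 gives D_9.

Type D_{9}, Milnor number mu = 9.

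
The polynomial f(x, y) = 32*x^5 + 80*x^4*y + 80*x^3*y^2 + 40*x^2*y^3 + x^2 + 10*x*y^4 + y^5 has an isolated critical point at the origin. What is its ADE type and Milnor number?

The Hessian of f at 0 has rank 1. Corank 1: A-series; mu = 4 gives A_4.

Type A_4, Milnor number mu = 4.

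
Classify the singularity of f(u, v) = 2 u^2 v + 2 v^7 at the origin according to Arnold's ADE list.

The Hessian of f at 0 has rank 0. Corank 2; j^3 = 2*u^2*v has shape L^2 M (L != M), so D-series; mu = 8 gives D_8.

D_{8}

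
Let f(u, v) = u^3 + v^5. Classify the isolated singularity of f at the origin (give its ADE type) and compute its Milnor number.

The Hessian of f at 0 is [[0, 0], [0, 0]] with rank 0, so corank 2. A Groebner basis of the Jacobian ideal J(f) in C{u,v} is {v^4, u^2}; counting standard monomials gives mu = 8. Corank 2; j^3 = u^3 is a perfect cube, so E-series; the 5-jet and mu = 8 give E_8.

Type E8, Milnor number mu = 8.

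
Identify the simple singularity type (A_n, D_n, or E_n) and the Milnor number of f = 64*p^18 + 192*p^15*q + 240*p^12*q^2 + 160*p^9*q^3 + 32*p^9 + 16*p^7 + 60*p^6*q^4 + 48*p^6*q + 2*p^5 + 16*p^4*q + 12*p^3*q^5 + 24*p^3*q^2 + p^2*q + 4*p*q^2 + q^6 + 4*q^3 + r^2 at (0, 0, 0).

Type D_7, Milnor number mu = 7.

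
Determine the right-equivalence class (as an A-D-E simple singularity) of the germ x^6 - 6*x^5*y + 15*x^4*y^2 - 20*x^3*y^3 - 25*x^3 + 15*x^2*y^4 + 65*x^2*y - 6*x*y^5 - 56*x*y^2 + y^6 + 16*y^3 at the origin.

D_{7}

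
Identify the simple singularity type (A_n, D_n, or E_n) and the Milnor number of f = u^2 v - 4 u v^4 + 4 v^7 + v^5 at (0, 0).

Type D_{6}, Milnor number mu = 6.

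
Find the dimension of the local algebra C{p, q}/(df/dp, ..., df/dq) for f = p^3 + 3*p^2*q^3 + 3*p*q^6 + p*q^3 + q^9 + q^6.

7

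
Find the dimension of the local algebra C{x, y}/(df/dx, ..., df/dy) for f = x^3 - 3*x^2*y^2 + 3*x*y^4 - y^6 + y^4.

The Hessian of f at 0 is [[0, 0], [0, 0]] with rank 0, so corank 2. A Groebner basis of the Jacobian ideal J(f) in C{x,y} is {x^3, x^2*y, -x^2/2 + x*y^2, y^3}; counting standard monomials gives mu = 6. Corank 2; j^3 = x^3 is a perfect cube, so E-series; the 4-jet and mu = 6 give E_6.

6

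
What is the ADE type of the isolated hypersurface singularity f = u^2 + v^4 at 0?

A_{3}

The Hessian of f at 0 is [[2, 0], [0, 0]] with rank 1, so corank 1. A Groebner basis of the Jacobian ideal J(f) in C{u,v} is {v^3, u}; counting standard monomials gives mu = 3. Corank 1: A-series; mu = 3 gives A_3.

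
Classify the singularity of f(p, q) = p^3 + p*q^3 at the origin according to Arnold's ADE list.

E_{7}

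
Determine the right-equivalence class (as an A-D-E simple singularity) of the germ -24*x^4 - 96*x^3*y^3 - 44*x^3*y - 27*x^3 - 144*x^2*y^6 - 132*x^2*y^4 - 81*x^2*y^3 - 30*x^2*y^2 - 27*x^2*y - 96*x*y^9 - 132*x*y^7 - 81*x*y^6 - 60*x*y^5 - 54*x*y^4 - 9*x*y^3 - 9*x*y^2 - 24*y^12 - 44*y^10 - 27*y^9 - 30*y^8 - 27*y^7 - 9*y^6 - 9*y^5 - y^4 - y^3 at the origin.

E7

The Hessian of f at 0 is [[0, 0], [0, 0]] with rank 0, so corank 2. A Groebner basis of the Jacobian ideal J(f) in C{x,y} is {19683*x^2/4 + 6561*x*y/2 + y^4 + 27*y^3/4 + 2187*y^2/4, x^3 + 135*x^2/4 + 45*x*y/2 + y^3/12 + 15*y^2/4, x^2*y - 243*x^2/4 - 81*x*y/2 - 7*y^3/36 - 27*y^2/4, 81*x^2 + x*y^2 + 54*x*y + 4*y^3/9 + 9*y^2}; counting standard monomials gives mu = 7. Corank 2; j^3 = -(3*x + y)^3 is a perfect cube, so E-series; the 4-jet and mu = 7 give E_7.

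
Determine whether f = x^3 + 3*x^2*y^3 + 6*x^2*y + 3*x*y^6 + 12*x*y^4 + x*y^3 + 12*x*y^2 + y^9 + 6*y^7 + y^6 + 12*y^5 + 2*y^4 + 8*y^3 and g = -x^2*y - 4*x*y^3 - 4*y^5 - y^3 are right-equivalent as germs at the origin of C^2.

No.

The Hessian of f at 0 has rank 0. Corank 2; j^3 = (x + 2*y)^3 is a perfect cube, so E-series; the 4-jet and mu = 7 give E_7. The Hessian of g at 0 has rank 0. Corank 2; j^3 = -y*(x^2 + y^2) splits into three distinct lines over C (the quadratic factor has nonzero discriminant), so D_4. f is E_7 but g is D_4, hence not right-equivalent.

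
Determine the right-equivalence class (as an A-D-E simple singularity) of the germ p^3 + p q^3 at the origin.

The Hessian of f at 0 has rank 0. Corank 2; j^3 = p^3 is a perfect cube, so E-series; the 4-jet and mu = 7 give E_7.

E_7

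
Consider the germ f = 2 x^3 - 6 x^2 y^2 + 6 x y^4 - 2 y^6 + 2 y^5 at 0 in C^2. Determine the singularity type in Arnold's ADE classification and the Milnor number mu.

The Hessian of f at 0 is [[0, 0], [0, 0]] with rank 0, so corank 2. A Groebner basis of the Jacobian ideal J(f) in C{x,y} is {y^4, x^3, -x^2/2 + x*y^2}; counting standard monomials gives mu = 8. Corank 2; j^3 = 2*x^3 is a perfect cube, so E-series; the 5-jet and mu = 8 give E_8.

Type E_{8}, Milnor number mu = 8.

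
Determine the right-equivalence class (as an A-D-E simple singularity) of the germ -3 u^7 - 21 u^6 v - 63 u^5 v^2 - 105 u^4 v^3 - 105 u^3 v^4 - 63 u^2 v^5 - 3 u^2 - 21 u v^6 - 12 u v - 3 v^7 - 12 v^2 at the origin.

A_{6}

The Hessian of f at 0 has rank 1. Corank 1: A-series; mu = 6 gives A_6.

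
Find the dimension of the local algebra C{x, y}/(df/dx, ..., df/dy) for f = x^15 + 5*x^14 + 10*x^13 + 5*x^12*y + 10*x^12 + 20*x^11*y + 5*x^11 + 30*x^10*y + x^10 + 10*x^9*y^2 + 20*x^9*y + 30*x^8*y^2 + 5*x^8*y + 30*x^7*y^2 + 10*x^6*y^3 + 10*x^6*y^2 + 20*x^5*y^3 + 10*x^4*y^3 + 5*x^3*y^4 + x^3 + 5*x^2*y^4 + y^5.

8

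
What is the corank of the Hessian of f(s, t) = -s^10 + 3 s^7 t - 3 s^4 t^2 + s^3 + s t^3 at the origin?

2

The Hessian at 0 is [[0, 0], [0, 0]] of rank 0; hence corank 2.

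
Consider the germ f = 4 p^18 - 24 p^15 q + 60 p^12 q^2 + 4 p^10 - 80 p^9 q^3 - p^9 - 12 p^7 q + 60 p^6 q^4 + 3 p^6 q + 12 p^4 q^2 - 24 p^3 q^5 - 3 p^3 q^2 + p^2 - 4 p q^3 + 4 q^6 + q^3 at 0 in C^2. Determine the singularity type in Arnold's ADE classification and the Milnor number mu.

The Hessian of f at 0 is [[2, 0], [0, 0]] with rank 1, so corank 1. A Groebner basis of the Jacobian ideal J(f) in C{p,q} is {q^2, p}; counting standard monomials gives mu = 2. Corank 1: A-series; mu = 2 gives A_2.

Type A_2, Milnor number mu = 2.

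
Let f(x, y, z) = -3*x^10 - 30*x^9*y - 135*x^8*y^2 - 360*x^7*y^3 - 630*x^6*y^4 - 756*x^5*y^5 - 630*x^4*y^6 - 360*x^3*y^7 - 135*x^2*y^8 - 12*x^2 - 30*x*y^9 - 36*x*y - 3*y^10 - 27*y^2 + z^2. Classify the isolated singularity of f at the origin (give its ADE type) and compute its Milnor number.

Type A_9, Milnor number mu = 9.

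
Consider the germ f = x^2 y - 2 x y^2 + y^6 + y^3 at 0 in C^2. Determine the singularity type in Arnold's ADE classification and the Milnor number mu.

Type D7, Milnor number mu = 7.

The Hessian of f at 0 is [[0, 0], [0, 0]] with rank 0, so corank 2. A Groebner basis of the Jacobian ideal J(f) in C{x,y} is {x^2/6 + y^5 - y^2/6, x^3 - y^3, x*y - y^2}; counting standard monomials gives mu = 7. Corank 2; j^3 = y*(x - y)^2 has shape L^2 M (L != M), so D-series; mu = 7 gives D_7.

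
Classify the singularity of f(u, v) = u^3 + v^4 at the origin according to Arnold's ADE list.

E_6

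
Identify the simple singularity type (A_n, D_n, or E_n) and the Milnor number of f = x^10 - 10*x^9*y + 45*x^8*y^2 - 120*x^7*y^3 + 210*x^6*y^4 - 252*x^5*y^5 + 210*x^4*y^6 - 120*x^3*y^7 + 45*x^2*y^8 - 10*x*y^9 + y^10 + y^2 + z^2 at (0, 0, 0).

The Hessian of f at 0 has rank 2. Corank 1: A-series; mu = 9 gives A_9.

Type A9, Milnor number mu = 9.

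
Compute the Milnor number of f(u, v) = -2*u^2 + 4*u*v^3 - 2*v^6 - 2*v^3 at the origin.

2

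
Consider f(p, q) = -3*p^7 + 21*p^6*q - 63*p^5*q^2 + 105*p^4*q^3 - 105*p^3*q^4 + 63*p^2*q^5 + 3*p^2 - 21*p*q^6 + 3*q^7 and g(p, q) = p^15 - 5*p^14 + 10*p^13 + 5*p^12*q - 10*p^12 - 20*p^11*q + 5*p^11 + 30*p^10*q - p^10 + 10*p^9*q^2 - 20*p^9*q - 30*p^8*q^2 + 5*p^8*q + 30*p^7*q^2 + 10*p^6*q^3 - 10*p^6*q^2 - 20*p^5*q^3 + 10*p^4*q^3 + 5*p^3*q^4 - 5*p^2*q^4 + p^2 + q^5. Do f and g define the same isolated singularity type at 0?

The Hessian of f at 0 is [[6, 0], [0, 0]] with rank 1, so corank 1. A Groebner basis of the Jacobian ideal J(f) in C{p,q} is {q^6, p}; counting standard monomials gives mu = 6. Corank 1: A-series; mu = 6 gives A_6. The Hessian of g at 0 is [[2, 0], [0, 0]] with rank 1, so corank 1. A Groebner basis of the Jacobian ideal J(g) in C{p,q} is {q^4, p}; counting standard monomials gives mu = 4. Corank 1: A-series; mu = 4 gives A_4. f is A_6 but g is A_4, hence not right-equivalent.

No.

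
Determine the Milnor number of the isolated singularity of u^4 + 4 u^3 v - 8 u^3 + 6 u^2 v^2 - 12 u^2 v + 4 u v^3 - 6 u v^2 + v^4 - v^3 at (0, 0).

6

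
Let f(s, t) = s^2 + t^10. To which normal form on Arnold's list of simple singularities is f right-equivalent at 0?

A_{9}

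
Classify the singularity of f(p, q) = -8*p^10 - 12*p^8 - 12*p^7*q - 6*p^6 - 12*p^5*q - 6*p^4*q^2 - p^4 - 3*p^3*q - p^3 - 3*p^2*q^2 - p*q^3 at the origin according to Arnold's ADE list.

E7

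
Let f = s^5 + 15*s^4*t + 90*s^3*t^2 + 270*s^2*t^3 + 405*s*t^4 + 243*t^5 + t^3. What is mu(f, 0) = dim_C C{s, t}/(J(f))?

8

The Hessian of f at 0 has rank 0. Corank 2; j^3 = t^3 is a perfect cube, so E-series; the 5-jet and mu = 8 give E_8.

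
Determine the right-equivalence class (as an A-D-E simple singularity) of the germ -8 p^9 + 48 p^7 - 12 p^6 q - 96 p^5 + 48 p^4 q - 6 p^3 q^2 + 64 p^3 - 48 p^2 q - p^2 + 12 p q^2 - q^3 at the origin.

The Hessian of f at 0 has rank 1. Corank 1: A-series; mu = 2 gives A_2.

A2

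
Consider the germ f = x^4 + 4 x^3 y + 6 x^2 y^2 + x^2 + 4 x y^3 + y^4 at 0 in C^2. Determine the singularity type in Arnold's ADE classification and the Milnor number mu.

The Hessian of f at 0 is [[2, 0], [0, 0]] with rank 1, so corank 1. A Groebner basis of the Jacobian ideal J(f) in C{x,y} is {y^3, x}; counting standard monomials gives mu = 3. Corank 1: A-series; mu = 3 gives A_3.

Type A_3, Milnor number mu = 3.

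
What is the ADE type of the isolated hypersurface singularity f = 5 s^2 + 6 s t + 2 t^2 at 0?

A1

The Hessian of f at 0 has rank 2. Corank 0: nondegenerate Morse point, so A_1.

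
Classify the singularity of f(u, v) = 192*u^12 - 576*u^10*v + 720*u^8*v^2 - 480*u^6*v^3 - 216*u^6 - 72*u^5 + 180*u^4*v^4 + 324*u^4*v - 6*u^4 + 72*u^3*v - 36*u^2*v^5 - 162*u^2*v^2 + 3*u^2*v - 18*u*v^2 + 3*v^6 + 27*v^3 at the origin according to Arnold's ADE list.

D_{7}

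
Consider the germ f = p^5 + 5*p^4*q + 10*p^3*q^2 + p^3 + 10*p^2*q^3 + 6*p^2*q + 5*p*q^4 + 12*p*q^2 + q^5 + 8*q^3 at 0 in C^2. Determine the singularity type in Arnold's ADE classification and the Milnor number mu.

Type E_{8}, Milnor number mu = 8.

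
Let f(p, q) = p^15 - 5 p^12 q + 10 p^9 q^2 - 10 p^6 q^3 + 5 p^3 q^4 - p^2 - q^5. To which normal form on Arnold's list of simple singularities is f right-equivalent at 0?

A_4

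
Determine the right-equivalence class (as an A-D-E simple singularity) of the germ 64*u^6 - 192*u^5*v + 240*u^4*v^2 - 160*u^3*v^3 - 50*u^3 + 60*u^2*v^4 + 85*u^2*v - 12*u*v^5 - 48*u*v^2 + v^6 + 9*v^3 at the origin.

D_{7}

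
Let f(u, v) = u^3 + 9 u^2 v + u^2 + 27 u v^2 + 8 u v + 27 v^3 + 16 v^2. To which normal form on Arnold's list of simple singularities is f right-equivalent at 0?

A_{2}

The Hessian of f at 0 is [[2, 8], [8, 32]] with rank 1, so corank 1. A Groebner basis of the Jacobian ideal J(f) in C{u,v} is {v^2, u + 4*v}; counting standard monomials gives mu = 2. Corank 1: A-series; mu = 2 gives A_2.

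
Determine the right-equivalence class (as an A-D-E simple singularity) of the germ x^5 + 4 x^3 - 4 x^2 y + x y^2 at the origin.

The Hessian of f at 0 has rank 0. Corank 2; j^3 = x*(2*x - y)^2 has shape L^2 M (L != M), so D-series; mu = 6 gives D_6.

D6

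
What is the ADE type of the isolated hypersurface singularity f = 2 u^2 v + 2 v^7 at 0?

D_{8}

The Hessian of f at 0 has rank 0. Corank 2; j^3 = 2*u^2*v has shape L^2 M (L != M), so D-series; mu = 8 gives D_8.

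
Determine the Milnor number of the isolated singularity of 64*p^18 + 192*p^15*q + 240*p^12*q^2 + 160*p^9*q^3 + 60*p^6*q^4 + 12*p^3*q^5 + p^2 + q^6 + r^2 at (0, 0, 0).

5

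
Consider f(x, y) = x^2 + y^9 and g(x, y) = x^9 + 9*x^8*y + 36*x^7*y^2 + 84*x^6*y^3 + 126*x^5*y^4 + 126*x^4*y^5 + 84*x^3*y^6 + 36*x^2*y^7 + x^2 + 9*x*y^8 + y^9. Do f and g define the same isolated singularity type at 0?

The Hessian of f at 0 has rank 1. Corank 1: A-series; mu = 8 gives A_8. The Hessian of g at 0 has rank 1. Corank 1: A-series; mu = 8 gives A_8. Both have type A_8, hence right-equivalent.

Yes.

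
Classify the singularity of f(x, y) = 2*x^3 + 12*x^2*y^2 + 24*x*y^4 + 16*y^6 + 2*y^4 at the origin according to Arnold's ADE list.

The Hessian of f at 0 has rank 0. Corank 2; j^3 = 2*x^3 is a perfect cube, so E-series; the 4-jet and mu = 6 give E_6.

E6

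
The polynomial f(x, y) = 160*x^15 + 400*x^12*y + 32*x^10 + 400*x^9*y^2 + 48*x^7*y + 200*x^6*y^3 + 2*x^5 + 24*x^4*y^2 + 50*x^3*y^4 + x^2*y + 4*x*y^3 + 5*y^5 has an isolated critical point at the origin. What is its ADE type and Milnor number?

The Hessian of f at 0 has rank 0. Corank 2; j^3 = x^2*y has shape L^2 M (L != M), so D-series; mu = 6 gives D_6.

Type D6, Milnor number mu = 6.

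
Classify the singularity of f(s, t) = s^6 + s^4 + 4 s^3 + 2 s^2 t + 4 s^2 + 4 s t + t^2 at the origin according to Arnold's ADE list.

The Hessian of f at 0 has rank 1. Corank 1: A-series; mu = 5 gives A_5.

A5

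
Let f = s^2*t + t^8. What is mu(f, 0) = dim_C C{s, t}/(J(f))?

The Hessian of f at 0 is [[0, 0], [0, 0]] with rank 0, so corank 2. A Groebner basis of the Jacobian ideal J(f) in C{s,t} is {s^2/8 + t^7, s^3, s*t}; counting standard monomials gives mu = 9. Corank 2; j^3 = s^2*t has shape L^2 M (L != M), so D-series; mu = 9 gives D_9.

9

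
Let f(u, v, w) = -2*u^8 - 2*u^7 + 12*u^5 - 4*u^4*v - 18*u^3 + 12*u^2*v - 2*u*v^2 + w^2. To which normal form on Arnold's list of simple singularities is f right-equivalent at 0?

D_9

The Hessian of f at 0 is [[0, 0, 0], [0, 0, 0], [0, 0, 2]] with rank 1, so corank 2. A Groebner basis of the Jacobian ideal J(f) in C{u,v,w} is {u^2*v^2 + 144*u^2*v + 27*u^2 - 96*u*v^2 - 27*u*v + 16*v^3 + 6*v^2, 648*u^2*v + 162*u^2 + u*v^3 - 432*u*v^2 - 135*u*v + 72*v^3 + 27*v^2, 2592*u^2*v + 729*u^2 - 1728*u*v^2 - 567*u*v + v^4 + 288*v^3 + 108*v^2, u^3 - u^2*v + u*v^2/3 - v^3/27, w}; counting standard monomials gives mu = 9. Corank 2; j^3 = -2*u*(3*u - v)^2 has shape L^2 M (L != M), so D-series; mu = 9 gives D_9.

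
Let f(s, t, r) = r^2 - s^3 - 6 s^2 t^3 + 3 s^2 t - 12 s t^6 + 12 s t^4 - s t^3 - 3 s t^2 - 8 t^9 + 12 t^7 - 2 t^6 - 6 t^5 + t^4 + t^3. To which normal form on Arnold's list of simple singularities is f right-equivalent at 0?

The Hessian of f at 0 has rank 1. Corank 2; j^3 = -(s - t)^3 is a perfect cube, so E-series; the 4-jet and mu = 7 give E_7.

E_7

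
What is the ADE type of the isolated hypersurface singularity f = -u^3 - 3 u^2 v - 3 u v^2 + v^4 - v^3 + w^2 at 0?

E_6

The Hessian of f at 0 has rank 1. Corank 2; j^3 = -(u + v)^3 is a perfect cube, so E-series; the 4-jet and mu = 6 give E_6.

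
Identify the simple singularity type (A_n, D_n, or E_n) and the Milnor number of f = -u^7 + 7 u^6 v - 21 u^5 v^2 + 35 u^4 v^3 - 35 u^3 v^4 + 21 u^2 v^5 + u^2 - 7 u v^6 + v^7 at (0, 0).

Type A_{6}, Milnor number mu = 6.

The Hessian of f at 0 has rank 1. Corank 1: A-series; mu = 6 gives A_6.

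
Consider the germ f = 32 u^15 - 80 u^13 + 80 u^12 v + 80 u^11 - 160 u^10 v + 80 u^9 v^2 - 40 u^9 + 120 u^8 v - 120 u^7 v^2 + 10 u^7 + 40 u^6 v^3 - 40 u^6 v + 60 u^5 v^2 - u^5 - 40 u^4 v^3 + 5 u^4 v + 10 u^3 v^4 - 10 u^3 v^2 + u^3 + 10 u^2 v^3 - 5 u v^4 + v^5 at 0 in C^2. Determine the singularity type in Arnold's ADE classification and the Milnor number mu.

The Hessian of f at 0 has rank 0. Corank 2; j^3 = u^3 is a perfect cube, so E-series; the 5-jet and mu = 8 give E_8.

Type E_{8}, Milnor number mu = 8.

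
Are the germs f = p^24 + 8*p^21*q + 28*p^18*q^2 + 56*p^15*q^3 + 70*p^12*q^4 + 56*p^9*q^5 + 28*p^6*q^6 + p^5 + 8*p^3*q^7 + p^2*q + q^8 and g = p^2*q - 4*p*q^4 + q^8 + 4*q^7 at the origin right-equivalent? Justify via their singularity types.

The Hessian of f at 0 has rank 0. Corank 2; j^3 = p^2*q has shape L^2 M (L != M), so D-series; mu = 9 gives D_9. The Hessian of g at 0 has rank 0. Corank 2; j^3 = p^2*q has shape L^2 M (L != M), so D-series; mu = 9 gives D_9. Both have type D_9, hence right-equivalent.

Yes.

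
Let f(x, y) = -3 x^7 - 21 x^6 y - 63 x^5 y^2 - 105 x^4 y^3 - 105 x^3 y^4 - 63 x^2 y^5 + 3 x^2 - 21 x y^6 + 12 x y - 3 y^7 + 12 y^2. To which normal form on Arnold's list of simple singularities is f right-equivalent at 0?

A6

The Hessian of f at 0 is [[6, 12], [12, 24]] with rank 1, so corank 1. A Groebner basis of the Jacobian ideal J(f) in C{x,y} is {y^6, x + 2*y}; counting standard monomials gives mu = 6. Corank 1: A-series; mu = 6 gives A_6.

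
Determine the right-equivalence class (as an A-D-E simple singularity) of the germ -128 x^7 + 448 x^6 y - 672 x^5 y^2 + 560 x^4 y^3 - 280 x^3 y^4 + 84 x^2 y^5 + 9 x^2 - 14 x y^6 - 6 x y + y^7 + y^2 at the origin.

The Hessian of f at 0 has rank 1. Corank 1: A-series; mu = 6 gives A_6.

A6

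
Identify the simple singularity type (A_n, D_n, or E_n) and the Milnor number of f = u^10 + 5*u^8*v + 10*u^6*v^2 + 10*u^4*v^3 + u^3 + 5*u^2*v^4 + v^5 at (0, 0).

Type E_{8}, Milnor number mu = 8.

The Hessian of f at 0 is [[0, 0], [0, 0]] with rank 0, so corank 2. A Groebner basis of the Jacobian ideal J(f) in C{u,v} is {v^4, u^2}; counting standard monomials gives mu = 8. Corank 2; j^3 = u^3 is a perfect cube, so E-series; the 5-jet and mu = 8 give E_8.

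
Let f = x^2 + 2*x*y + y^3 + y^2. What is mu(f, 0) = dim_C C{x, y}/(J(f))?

2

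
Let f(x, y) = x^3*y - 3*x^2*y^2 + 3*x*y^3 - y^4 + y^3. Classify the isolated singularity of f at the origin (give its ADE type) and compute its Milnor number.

Type E7, Milnor number mu = 7.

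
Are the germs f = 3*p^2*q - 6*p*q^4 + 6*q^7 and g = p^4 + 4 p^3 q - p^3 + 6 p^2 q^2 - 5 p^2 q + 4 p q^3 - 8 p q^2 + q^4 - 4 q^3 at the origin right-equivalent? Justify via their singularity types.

The Hessian of f at 0 is [[0, 0], [0, 0]] with rank 0, so corank 2. A Groebner basis of the Jacobian ideal J(f) in C{p,q} is {p^2/6 + p*q^3, -p*q + q^4, p^3, p^2*q}; counting standard monomials gives mu = 8. Corank 2; j^3 = 3*p^2*q has shape L^2 M (L != M), so D-series; mu = 8 gives D_8. The Hessian of g at 0 is [[0, 0], [0, 0]] with rank 0, so corank 2. A Groebner basis of the Jacobian ideal J(g) in C{p,q} is {p*q^2 - p*q/2 - q^2, p*q/4 + q^3 + q^2/2, p^2 + 3*p*q + 2*q^2}; counting standard monomials gives mu = 5. Corank 2; j^3 = -(p + q)*(p + 2*q)^2 has shape L^2 M (L != M), so D-series; mu = 5 gives D_5. f is D_8 but g is D_5, hence not right-equivalent.

No.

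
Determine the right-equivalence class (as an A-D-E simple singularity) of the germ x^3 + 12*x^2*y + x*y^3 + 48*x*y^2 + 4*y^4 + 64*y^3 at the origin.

E7

The Hessian of f at 0 is [[0, 0], [0, 0]] with rank 0, so corank 2. A Groebner basis of the Jacobian ideal J(f) in C{x,y} is {x^3 + 12*x^2*y + 384*x^2 + 3072*x*y + 6144*y^2, -12*x^2 + x*y^2 - 96*x*y - 192*y^2, 3*x^2 + 24*x*y + y^3 + 48*y^2}; counting standard monomials gives mu = 7. Corank 2; j^3 = (x + 4*y)^3 is a perfect cube, so E-series; the 4-jet and mu = 7 give E_7.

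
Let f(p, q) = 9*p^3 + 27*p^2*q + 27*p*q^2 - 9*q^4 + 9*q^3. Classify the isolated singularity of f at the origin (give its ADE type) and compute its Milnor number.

Type E6, Milnor number mu = 6.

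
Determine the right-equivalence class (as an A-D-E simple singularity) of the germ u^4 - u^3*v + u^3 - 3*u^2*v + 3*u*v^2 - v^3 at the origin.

E_{7}

The Hessian of f at 0 is [[0, 0], [0, 0]] with rank 0, so corank 2. A Groebner basis of the Jacobian ideal J(f) in C{u,v} is {3*u^2 - 6*u*v + v^4 + v^3 + 3*v^2, u^3 + 3*u^2 - 6*u*v + 3*v^2, u^2*v + 3*u^2 - 6*u*v + 3*v^2, 2*u^2 + u*v^2 - 4*u*v - v^3/3 + 2*v^2}; counting standard monomials gives mu = 7. Corank 2; j^3 = (u - v)^3 is a perfect cube, so E-series; the 4-jet and mu = 7 give E_7.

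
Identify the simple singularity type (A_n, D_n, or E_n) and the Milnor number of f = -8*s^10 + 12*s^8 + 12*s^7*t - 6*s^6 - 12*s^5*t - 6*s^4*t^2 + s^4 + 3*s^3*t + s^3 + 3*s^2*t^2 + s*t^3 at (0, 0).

Type E_{7}, Milnor number mu = 7.

The Hessian of f at 0 has rank 0. Corank 2; j^3 = s^3 is a perfect cube, so E-series; the 4-jet and mu = 7 give E_7.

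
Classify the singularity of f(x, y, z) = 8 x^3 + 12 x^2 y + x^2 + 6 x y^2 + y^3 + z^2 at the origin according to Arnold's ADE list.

A_{2}

The Hessian of f at 0 has rank 2. Corank 1: A-series; mu = 2 gives A_2.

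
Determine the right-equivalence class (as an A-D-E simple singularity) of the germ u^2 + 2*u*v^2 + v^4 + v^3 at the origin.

A_{2}

The Hessian of f at 0 is [[2, 0], [0, 0]] with rank 1, so corank 1. A Groebner basis of the Jacobian ideal J(f) in C{u,v} is {v^2, u}; counting standard monomials gives mu = 2. Corank 1: A-series; mu = 2 gives A_2.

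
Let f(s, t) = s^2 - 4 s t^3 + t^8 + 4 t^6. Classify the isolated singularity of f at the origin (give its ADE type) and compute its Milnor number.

Type A_7, Milnor number mu = 7.

The Hessian of f at 0 is [[2, 0], [0, 0]] with rank 1, so corank 1. A Groebner basis of the Jacobian ideal J(f) in C{s,t} is {s^3, s^2*t, -s/2 + t^3}; counting standard monomials gives mu = 7. Corank 1: A-series; mu = 7 gives A_7.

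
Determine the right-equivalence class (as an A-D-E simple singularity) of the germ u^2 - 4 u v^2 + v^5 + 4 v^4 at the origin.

A_{4}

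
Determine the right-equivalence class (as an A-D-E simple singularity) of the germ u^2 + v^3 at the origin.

The Hessian of f at 0 has rank 1. Corank 1: A-series; mu = 2 gives A_2.

A_{2}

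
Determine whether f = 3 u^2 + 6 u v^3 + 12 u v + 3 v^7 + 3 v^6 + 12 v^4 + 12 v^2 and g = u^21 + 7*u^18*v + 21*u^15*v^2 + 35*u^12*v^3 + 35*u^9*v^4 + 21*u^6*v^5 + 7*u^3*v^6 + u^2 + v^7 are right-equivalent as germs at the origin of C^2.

Yes.

The Hessian of f at 0 is [[6, 12], [12, 24]] with rank 1, so corank 1. A Groebner basis of the Jacobian ideal J(f) in C{u,v} is {u + v^3 + 2*v, u^2 + 4*u*v + 4*v^2}; counting standard monomials gives mu = 6. Corank 1: A-series; mu = 6 gives A_6. The Hessian of g at 0 is [[2, 0], [0, 0]] with rank 1, so corank 1. A Groebner basis of the Jacobian ideal J(g) in C{u,v} is {v^6, u}; counting standard monomials gives mu = 6. Corank 1: A-series; mu = 6 gives A_6. Both have type A_6, hence right-equivalent.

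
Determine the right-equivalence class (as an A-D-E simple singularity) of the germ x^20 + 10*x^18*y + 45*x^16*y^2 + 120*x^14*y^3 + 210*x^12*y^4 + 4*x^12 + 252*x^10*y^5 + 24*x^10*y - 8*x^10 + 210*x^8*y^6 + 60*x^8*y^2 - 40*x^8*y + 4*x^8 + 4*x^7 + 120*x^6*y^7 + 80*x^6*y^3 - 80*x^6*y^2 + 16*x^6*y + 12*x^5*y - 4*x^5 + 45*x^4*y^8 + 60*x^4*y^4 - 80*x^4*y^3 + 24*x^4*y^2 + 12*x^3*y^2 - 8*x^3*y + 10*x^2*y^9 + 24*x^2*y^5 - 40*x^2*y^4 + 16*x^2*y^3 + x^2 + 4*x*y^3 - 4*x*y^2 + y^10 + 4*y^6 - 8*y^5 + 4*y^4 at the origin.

The Hessian of f at 0 has rank 1. Corank 1: A-series; mu = 9 gives A_9.

A_9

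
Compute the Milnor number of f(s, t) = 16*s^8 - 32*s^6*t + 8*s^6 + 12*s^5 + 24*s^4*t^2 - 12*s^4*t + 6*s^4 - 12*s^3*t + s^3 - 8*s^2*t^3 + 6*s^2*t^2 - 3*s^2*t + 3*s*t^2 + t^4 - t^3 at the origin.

6

The Hessian of f at 0 has rank 0. Corank 2; j^3 = (s - t)^3 is a perfect cube, so E-series; the 4-jet and mu = 6 give E_6.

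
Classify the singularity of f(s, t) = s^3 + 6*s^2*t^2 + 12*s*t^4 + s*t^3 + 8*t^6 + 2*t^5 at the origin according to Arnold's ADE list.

The Hessian of f at 0 has rank 0. Corank 2; j^3 = s^3 is a perfect cube, so E-series; the 4-jet and mu = 7 give E_7.

E_{7}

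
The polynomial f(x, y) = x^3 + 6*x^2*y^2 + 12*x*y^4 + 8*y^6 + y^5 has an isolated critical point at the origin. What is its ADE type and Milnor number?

Type E_8, Milnor number mu = 8.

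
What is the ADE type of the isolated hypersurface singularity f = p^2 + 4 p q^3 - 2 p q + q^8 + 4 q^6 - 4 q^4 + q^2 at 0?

The Hessian of f at 0 is [[2, -2], [-2, 2]] with rank 1, so corank 1. A Groebner basis of the Jacobian ideal J(f) in C{p,q} is {p^3 - 3*p*q^2 - p + q, p^2*q - 2*p*q^2 - p/2 + q/2, p/2 + q^3 - q/2}; counting standard monomials gives mu = 7. Corank 1: A-series; mu = 7 gives A_7.

A7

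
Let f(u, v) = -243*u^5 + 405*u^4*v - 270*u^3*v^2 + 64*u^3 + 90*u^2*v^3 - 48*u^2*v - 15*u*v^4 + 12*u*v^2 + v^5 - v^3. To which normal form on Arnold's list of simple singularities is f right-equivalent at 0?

The Hessian of f at 0 is [[0, 0], [0, 0]] with rank 0, so corank 2. A Groebner basis of the Jacobian ideal J(f) in C{u,v} is {v^5, u*v^3 - 13*v^4/48, u^2 - u*v/2 + v^2/16}; counting standard monomials gives mu = 8. Corank 2; j^3 = (4*u - v)^3 is a perfect cube, so E-series; the 5-jet and mu = 8 give E_8.

E_{8}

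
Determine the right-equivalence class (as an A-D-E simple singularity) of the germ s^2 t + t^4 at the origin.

The Hessian of f at 0 has rank 0. Corank 2; j^3 = s^2*t has shape L^2 M (L != M), so D-series; mu = 5 gives D_5.

D5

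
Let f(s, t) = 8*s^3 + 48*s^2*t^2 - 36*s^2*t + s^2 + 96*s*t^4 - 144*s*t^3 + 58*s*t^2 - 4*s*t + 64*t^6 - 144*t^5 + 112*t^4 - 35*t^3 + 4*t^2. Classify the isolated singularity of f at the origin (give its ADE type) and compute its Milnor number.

Type A2, Milnor number mu = 2.

The Hessian of f at 0 is [[2, -4], [-4, 8]] with rank 1, so corank 1. A Groebner basis of the Jacobian ideal J(f) in C{s,t} is {t^2, s - 2*t}; counting standard monomials gives mu = 2. Corank 1: A-series; mu = 2 gives A_2.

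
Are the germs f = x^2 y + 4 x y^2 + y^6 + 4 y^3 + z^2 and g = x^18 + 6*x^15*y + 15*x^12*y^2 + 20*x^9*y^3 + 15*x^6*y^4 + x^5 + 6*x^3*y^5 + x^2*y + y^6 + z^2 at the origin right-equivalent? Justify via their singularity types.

The Hessian of f at 0 has rank 1. Corank 2; j^3 = y*(x + 2*y)^2 has shape L^2 M (L != M), so D-series; mu = 7 gives D_7. The Hessian of g at 0 has rank 1. Corank 2; j^3 = x^2*y has shape L^2 M (L != M), so D-series; mu = 7 gives D_7. Both have type D_7, hence right-equivalent.

Yes.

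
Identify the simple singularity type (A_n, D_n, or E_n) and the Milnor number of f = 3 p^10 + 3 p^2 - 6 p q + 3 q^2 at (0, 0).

Type A9, Milnor number mu = 9.

The Hessian of f at 0 has rank 1. Corank 1: A-series; mu = 9 gives A_9.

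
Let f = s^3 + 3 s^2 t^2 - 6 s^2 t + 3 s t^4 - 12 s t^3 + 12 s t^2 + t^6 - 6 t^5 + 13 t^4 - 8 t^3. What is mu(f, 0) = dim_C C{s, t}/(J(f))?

6

The Hessian of f at 0 has rank 0. Corank 2; j^3 = (s - 2*t)^3 is a perfect cube, so E-series; the 4-jet and mu = 6 give E_6.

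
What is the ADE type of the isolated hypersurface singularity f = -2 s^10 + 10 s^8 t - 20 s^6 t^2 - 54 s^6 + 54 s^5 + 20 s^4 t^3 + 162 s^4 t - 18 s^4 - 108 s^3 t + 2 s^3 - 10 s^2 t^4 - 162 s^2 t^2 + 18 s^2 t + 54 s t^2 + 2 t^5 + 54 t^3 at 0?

The Hessian of f at 0 has rank 0. Corank 2; j^3 = 2*(s + 3*t)^3 is a perfect cube, so E-series; the 5-jet and mu = 8 give E_8.

E_{8}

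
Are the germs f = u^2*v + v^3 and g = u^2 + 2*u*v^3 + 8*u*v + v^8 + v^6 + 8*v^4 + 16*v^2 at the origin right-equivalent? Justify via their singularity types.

The Hessian of f at 0 has rank 0. Corank 2; j^3 = v*(u^2 + v^2) splits into three distinct lines over C (the quadratic factor has nonzero discriminant), so D_4. The Hessian of g at 0 has rank 1. Corank 1: A-series; mu = 7 gives A_7. f is D_4 but g is A_7, hence not right-equivalent.

No.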